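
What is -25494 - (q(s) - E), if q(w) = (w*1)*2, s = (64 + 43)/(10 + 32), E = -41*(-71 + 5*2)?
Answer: -482960/21 ≈ -22998.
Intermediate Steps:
E = 2501 (E = -41*(-71 + 10) = -41*(-61) = 2501)
s = 107/42 ≈ 2.5476
q(w) = 2*w (q(w) = w*2 = 2*w)
-25494 - (q(s) - E) = -25494 - (2*(107/42) - 1*2501) = -25494 - (107/21 - 2501) = -25494 - 1*(-52414/21) = -25494 + 52414/21 = -482960/21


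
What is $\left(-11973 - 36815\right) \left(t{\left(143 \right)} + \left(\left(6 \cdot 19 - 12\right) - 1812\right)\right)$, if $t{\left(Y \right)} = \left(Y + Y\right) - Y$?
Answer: $76450796$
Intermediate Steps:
$t{\left(Y \right)} = Y$ ($t{\left(Y \right)} = 2 Y - Y = Y$)
$\left(-11973 - 36815\right) \left(t{\left(143 \right)} + \left(\left(6 \cdot 19 - 12\right) - 1812\right)\right) = \left(-11973 - 36815\right) \left(143 + \left(\left(6 \cdot 19 - 12\right) - 1812\right)\right) = - 48788 \left(143 + \left(\left(114 - 12\right) - 1812\right)\right) = - 48788 \left(143 + \left(102 - 1812\right)\right) = - 48788 \left(143 - 1710\right) = \left(-48788\right) \left(-1567\right) = 76450796$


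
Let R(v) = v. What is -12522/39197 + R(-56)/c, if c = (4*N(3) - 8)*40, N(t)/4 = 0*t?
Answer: -226501/1567880 ≈ -0.14446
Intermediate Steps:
N(t) = 0 (N(t) = 4*(0*t) = 4*0 = 0)
c = -320 (c = (4*0 - 8)*40 = (0 - 8)*40 = -8*40 = -320)
-12522/39197 + R(-56)/c = -12522/39197 - 56/(-320) = -12522*1/39197 - 56*(-1/320) = -12522/39197 + 7/40 = -226501/1567880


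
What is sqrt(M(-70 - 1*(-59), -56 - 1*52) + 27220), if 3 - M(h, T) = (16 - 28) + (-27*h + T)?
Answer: sqrt(27046) ≈ 164.46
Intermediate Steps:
M(h, T) = 15 - T + 27*h (M(h, T) = 3 - ((16 - 28) + (-27*h + T)) = 3 - (-12 + (T - 27*h)) = 3 - (-12 + T - 27*h) = 3 + (12 - T + 27*h) = 15 - T + 27*h)
sqrt(M(-70 - 1*(-59), -56 - 1*52) + 27220) = sqrt((15 - (-56 - 1*52) + 27*(-70 - 1*(-59))) + 27220) = sqrt((15 - (-56 - 52) + 27*(-70 + 59)) + 27220) = sqrt((15 - 1*(-108) + 27*(-11)) + 27220) = sqrt((15 + 108 - 297) + 27220) = sqrt(-174 + 27220) = sqrt(27046)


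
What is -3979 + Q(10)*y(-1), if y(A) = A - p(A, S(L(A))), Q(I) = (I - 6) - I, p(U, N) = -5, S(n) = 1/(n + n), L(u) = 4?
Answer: -4003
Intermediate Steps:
S(n) = 1/(2*n)
Q(I) = -6 (Q(I) = (-6 + I) - I = -6)
y(A) = 5 + A (y(A) = A - 1*(-5) = A + 5 = 5 + A)
-3979 + Q(10)*y(-1) = -3979 - 6*(5 - 1) = -3979 - 6*4 = -3979 - 24 = -4003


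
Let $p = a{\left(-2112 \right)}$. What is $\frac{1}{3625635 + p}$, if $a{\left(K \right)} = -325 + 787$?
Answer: $\frac{1}{3626097} \approx 2.7578 \cdot 10^{-7}$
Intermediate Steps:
$a{\left(K \right)} = 462$
$p = 462$
$\frac{1}{3625635 + p} = \frac{1}{3625635 + 462} = \frac{1}{3626097}$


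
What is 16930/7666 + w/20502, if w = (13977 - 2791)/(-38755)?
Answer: 197819567168/89574392745 ≈ 2.2084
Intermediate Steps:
w = -11186/38755 (w = 11186*(-1/38755) = -11186/38755 ≈ -0.28863)
16930/7666 + w/20502 = 16930/7666 - 11186/38755/20502 = 16930*(1/7666) - 11186/38755*1/20502 = 8465/3833 - 329/23369265 = 197819567168/89574392745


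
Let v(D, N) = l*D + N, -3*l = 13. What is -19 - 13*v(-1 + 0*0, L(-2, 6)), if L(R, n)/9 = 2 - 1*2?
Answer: -226/3 ≈ -75.333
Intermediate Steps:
l = -13/3 (l = -1/3*13 = -13/3 ≈ -4.3333)
L(R, n) = 0 (L(R, n) = 9*(2 - 1*2) = 9*(2 - 2) = 9*0 = 0)
v(D, N) = N - 13*D/3 (v(D, N) = -13*D/3 + N = N - 13*D/3)
-19 - 13*v(-1 + 0*0, L(-2, 6)) = -19 - 13*(0 - 13*(-1 + 0*0)/3) = -19 - 13*(0 - 13*(-1 + 0)/3) = -19 - 13*(0 - 13/3*(-1)) = -19 - 13*(0 + 13/3) = -19 - 13*13/3 = -19 - 169/3 = -226/3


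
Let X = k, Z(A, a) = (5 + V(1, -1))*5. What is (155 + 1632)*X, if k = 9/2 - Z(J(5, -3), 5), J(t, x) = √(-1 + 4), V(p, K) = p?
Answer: -91137/2 ≈ -45569.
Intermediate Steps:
J(t, x) = √3
Z(A, a) = 30 (Z(A, a) = (5 + 1)*5 = 6*5 = 30)
k = -51/2 (k = 9/2 - 1*30 = 9*(½) - 30 = 9/2 - 30 = -51/2 ≈ -25.500)
X = -51/2 ≈ -25.500
(155 + 1632)*X = (155 + 1632)*(-51/2) = 1787*(-51/2) = -91137/2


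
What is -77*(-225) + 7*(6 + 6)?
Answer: 17409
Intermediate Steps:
-77*(-225) + 7*(6 + 6) = 17325 + 7*12 = 17325 + 84 = 17409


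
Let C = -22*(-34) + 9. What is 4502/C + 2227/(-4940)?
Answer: 20554041/3739580 ≈ 5.4964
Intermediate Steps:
C = 757 (C = 748 + 9 = 757)
4502/C + 2227/(-4940) = 4502/757 + 2227/(-4940) = 4502*(1/757) + 2227*(-1/4940) = 4502/757 - 2227/4940 = 20554041/3739580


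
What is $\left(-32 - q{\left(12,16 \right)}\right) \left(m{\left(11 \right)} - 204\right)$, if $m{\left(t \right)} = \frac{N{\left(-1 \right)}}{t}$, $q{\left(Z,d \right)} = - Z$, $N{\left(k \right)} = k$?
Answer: $\frac{44900}{11} \approx 4081.8$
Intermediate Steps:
$m{\left(t \right)} = - \frac{1}{t}$
$\left(-32 - q{\left(12,16 \right)}\right) \left(m{\left(11 \right)} - 204\right) = \left(-32 - \left(-1\right) 12\right) \left(- \frac{1}{11} - 204\right) = \left(-32 - -12\right) \left(\left(-1\right) \frac{1}{11} - 204\right) = \left(-32 + 12\right) \left(- \frac{1}{11} - 204\right) = \left(-20\right) \left(- \frac{2245}{11}\right) = \frac{44900}{11}$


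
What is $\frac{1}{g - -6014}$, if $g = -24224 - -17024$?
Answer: $- \frac{1}{1186} \approx -0.00084317$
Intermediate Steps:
$g = -7200$ ($g = -24224 + 17024 = -7200$)
$\frac{1}{g - -6014} = \frac{1}{-7200 - -6014} = \frac{1}{-7200 + 6014} = \frac{1}{-1186} = - \frac{1}{1186}$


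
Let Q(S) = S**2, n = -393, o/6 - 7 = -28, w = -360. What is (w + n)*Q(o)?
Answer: -11954628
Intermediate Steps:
o = -126 (o = 42 + 6*(-28) = 42 - 168 = -126)
(w + n)*Q(o) = (-360 - 393)*(-126)**2 = -753*15876 = -11954628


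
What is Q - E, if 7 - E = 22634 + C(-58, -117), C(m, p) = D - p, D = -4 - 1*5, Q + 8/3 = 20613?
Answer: 130036/3 ≈ 43345.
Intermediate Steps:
Q = 61831/3 (Q = -8/3 + 20613 = 61831/3 ≈ 20610.)
D = -9 (D = -4 - 5 = -9)
C(m, p) = -9 - p
E = -22735 (E = 7 - (22634 + (-9 - 1*(-117))) = 7 - (22634 + (-9 + 117)) = 7 - (22634 + 108) = 7 - 1*22742 = 7 - 22742 = -22735)
Q - E = 61831/3 - 1*(-22735) = 61831/3 + 22735 = 130036/3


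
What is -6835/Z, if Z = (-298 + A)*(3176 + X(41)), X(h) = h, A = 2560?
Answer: -6835/7276854 ≈ -0.00093928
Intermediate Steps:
Z = 7276854 (Z = (-298 + 2560)*(3176 + 41) = 2262*3217 = 7276854)
-6835/Z = -6835/7276854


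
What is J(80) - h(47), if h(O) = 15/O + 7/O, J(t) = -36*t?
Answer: -135382/47 ≈ -2880.5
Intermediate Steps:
h(O) = 22/O
J(80) - h(47) = -36*80 - 22/47 = -2880 - 22/47 = -135382/47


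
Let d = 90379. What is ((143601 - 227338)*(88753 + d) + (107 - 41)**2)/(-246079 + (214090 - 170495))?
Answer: 3749992982/50621 ≈ 74080.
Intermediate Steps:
((143601 - 227338)*(88753 + d) + (107 - 41)**2)/(-246079 + (214090 - 170495)) = ((143601 - 227338)*(88753 + 90379) + (107 - 41)**2)/(-246079 + (214090 - 170495)) = (-83737*179132 + 66**2)/(-246079 + 43595) = (-14999976284 + 4356)/(-202484) = -14999971928*(-1/202484) = 3749992982/50621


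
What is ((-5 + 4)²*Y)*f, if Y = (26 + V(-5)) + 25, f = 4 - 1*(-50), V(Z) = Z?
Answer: 2484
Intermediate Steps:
f = 54 (f = 4 + 50 = 54)
Y = 46 (Y = (26 - 5) + 25 = 21 + 25 = 46)
((-5 + 4)²*Y)*f = ((-5 + 4)²*46)*54 = ((-1)²*46)*54 = (1*46)*54 = 46*54 = 2484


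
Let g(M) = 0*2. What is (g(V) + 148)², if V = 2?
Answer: 21904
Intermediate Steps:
g(M) = 0
(g(V) + 148)² = (0 + 148)² = 148² = 21904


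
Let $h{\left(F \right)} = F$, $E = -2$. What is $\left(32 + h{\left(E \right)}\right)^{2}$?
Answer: $900$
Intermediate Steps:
$\left(32 + h{\left(E \right)}\right)^{2} = \left(32 - 2\right)^{2} = 30^{2} = 900$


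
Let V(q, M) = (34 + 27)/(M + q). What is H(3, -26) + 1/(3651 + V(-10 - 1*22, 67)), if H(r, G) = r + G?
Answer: -2940423/127846 ≈ -23.000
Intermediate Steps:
V(q, M) = 61/(M + q)
H(r, G) = G + r
H(3, -26) + 1/(3651 + V(-10 - 1*22, 67)) = (-26 + 3) + 1/(3651 + 61/(67 + (-10 - 1*22))) = -23 + 1/(3651 + 61/(67 + (-10 - 22))) = -23 + 1/(3651 + 61/(67 - 32)) = -23 + 1/(3651 + 61/35) = -23 + 1/(127846/35) = -23 + 35/127846 = -2940423/127846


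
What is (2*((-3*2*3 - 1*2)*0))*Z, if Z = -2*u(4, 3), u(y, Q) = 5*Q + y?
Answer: 0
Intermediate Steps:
u(y, Q) = y + 5*Q
Z = -38 (Z = -2*(4 + 5*3) = -2*(4 + 15) = -2*19 = -38)
(2*((-3*2*3 - 1*2)*0))*Z = (2*((-3*2*3 - 1*2)*0))*(-38) = (2*((-6*3 - 2)*0))*(-38) = (2*((-18 - 2)*0))*(-38) = (2*(-20*0))*(-38) = (2*0)*(-38) = 0*(-38) = 0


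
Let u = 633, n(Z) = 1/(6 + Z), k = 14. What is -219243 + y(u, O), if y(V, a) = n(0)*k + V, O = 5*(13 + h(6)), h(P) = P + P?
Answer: -655823/3 ≈ -2.1861e+5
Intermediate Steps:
h(P) = 2*P
O = 125 (O = 5*(13 + 2*6) = 5*(13 + 12) = 5*25 = 125)
y(V, a) = 7/3 + V (y(V, a) = 14/(6 + 0) + V = 14/6 + V = (⅙)*14 + V = 7/3 + V)
-219243 + y(u, O) = -219243 + (7/3 + 633) = -219243 + 1906/3 = -655823/3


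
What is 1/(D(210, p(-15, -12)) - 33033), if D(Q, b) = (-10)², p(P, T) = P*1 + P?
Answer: -1/32933 ≈ -3.0365e-5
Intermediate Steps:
p(P, T) = 2*P (p(P, T) = P + P = 2*P)
D(Q, b) = 100
1/(D(210, p(-15, -12)) - 33033) = 1/(100 - 33033) = 1/(-32933) = -1/32933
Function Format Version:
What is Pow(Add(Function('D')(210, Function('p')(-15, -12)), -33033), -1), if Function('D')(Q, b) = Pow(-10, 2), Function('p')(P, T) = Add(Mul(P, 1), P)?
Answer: Rational(-1, 32933) ≈ -3.0365e-5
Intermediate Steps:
Function('p')(P, T) = Mul(2, P) (Function('p')(P, T) = Add(P, P) = Mul(2, P))
Function('D')(Q, b) = 100
Pow(Add(Function('D')(210, Function('p')(-15, -12)), -33033), -1) = Pow(Add(100, -33033), -1) = Pow(-32933, -1) = Rational(-1, 32933)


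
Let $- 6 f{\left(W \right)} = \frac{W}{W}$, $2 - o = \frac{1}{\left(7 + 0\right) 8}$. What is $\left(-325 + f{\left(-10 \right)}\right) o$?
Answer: $- \frac{72187}{112} \approx -644.53$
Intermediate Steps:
$o = \frac{111}{56}$ ($o = 2 - \frac{1}{\left(7 + 0\right) 8} = 2 - \frac{1}{7 \cdot 8} = 2 - \frac{1}{56} = \frac{111}{56} \approx 1.9821$)
$f{\left(W \right)} = - \frac{1}{6}$ ($f{\left(W \right)} = - \frac{W \frac{1}{W}}{6} = \left(- \frac{1}{6}\right) 1 = - \frac{1}{6}$)
$\left(-325 + f{\left(-10 \right)}\right) o = \left(-325 - \frac{1}{6}\right) \frac{111}{56} = \left(- \frac{1951}{6}\right) \frac{111}{56} = - \frac{72187}{112}$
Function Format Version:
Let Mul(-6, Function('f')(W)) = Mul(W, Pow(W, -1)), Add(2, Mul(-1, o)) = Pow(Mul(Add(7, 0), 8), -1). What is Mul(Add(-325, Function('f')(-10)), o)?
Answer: Rational(-72187, 112) ≈ -644.53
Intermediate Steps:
o = Rational(111, 56) (o = Add(2, Mul(-1, Pow(Mul(Add(7, 0), 8), -1))) = Add(2, Mul(-1, Pow(Mul(7, 8), -1))) = Add(2, Mul(-1, Pow(56, -1))) = Add(2, Mul(-1, Rational(1, 56))) = Add(2, Rational(-1, 56)) = Rational(111, 56) ≈ 1.9821)
Function('f')(W) = Rational(-1, 6) (Function('f')(W) = Mul(Rational(-1, 6), Mul(W, Pow(W, -1))) = Mul(Rational(-1, 6), 1) = Rational(-1, 6))
Mul(Add(-325, Function('f')(-10)), o) = Mul(Add(-325, Rational(-1, 6)), Rational(111, 56)) = Mul(Rational(-1951, 6), Rational(111, 56)) = Rational(-72187, 112)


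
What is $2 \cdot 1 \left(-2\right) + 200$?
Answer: $196$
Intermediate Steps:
$2 \cdot 1 \left(-2\right) + 200 = 2 \left(-2\right) + 200 = -4 + 200 = 196$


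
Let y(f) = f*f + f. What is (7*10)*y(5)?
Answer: 2100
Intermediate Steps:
y(f) = f + f**2 (y(f) = f**2 + f = f + f**2)
(7*10)*y(5) = (7*10)*(5*(1 + 5)) = 70*(5*6) = 70*30 = 2100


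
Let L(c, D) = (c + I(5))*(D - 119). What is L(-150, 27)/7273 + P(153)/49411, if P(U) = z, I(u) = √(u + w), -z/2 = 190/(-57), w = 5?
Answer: 2045760860/1078098609 - 92*√10/7273 ≈ 1.8576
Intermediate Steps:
z = 20/3 (z = -380/(-57) = -380*(-1)/57 = -2*(-10/3) = 20/3 ≈ 6.6667)
I(u) = √(5 + u) (I(u) = √(u + 5) = √(5 + u))
P(U) = 20/3
L(c, D) = (-119 + D)*(c + √10) (L(c, D) = (c + √(5 + 5))*(D - 119) = (c + √10)*(-119 + D) = (-119 + D)*(c + √10))
L(-150, 27)/7273 + P(153)/49411 = (-119*(-150) - 119*√10 + 27*(-150) + 27*√10)/7273 + (20/3)/49411 = (17850 - 119*√10 - 4050 + 27*√10)*(1/7273) + (20/3)*(1/49411) = (13800 - 92*√10)*(1/7273) + 20/148233 = (13800/7273 - 92*√10/7273) + 20/148233 = 2045760860/1078098609 - 92*√10/7273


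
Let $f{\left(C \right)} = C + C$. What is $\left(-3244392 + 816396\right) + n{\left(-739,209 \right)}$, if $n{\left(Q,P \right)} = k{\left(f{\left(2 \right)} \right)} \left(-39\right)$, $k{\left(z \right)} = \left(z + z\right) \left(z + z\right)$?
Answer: $-2430492$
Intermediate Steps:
$f{\left(C \right)} = 2 C$
$k{\left(z \right)} = 4 z^{2}$ ($k{\left(z \right)} = 2 z 2 z = 4 z^{2}$)
$n{\left(Q,P \right)} = -2496$ ($n{\left(Q,P \right)} = 4 \left(2 \cdot 2\right)^{2} \left(-39\right) = 4 \cdot 4^{2} \left(-39\right) = 4 \cdot 16 \left(-39\right) = 64 \left(-39\right) = -2496$)
$\left(-3244392 + 816396\right) + n{\left(-739,209 \right)} = \left(-3244392 + 816396\right) - 2496 = -2427996 - 2496 = -2430492$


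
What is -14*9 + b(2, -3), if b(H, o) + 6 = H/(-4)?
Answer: -265/2 ≈ -132.50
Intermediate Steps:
b(H, o) = -6 - H/4 (b(H, o) = -6 + H/(-4) = -6 + H*(-1/4) = -6 - H/4)
-14*9 + b(2, -3) = -14*9 + (-6 - 1/4*2) = -126 + (-6 - 1/2) = -126 - 13/2 = -265/2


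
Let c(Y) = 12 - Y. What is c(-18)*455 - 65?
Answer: 13585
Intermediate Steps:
c(-18)*455 - 65 = (12 - 1*(-18))*455 - 65 = (12 + 18)*455 - 65 = 30*455 - 65 = 13650 - 65 = 13585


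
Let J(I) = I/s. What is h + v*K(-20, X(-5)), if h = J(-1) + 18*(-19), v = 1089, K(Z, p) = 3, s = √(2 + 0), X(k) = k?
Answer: 2925 - √2/2 ≈ 2924.3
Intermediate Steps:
s = √2 ≈ 1.4142
J(I) = I*√2/2 (J(I) = I/(√2) = I*(√2/2) = I*√2/2)
h = -342 - √2/2 (h = (½)*(-1)*√2 + 18*(-19) = -√2/2 - 342 = -342 - √2/2 ≈ -342.71)
h + v*K(-20, X(-5)) = (-342 - √2/2) + 1089*3 = (-342 - √2/2) + 3267 = 2925 - √2/2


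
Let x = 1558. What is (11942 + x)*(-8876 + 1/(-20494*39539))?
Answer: -48548238792864750/405156133 ≈ -1.1983e+8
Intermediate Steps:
(11942 + x)*(-8876 + 1/(-20494*39539)) = (11942 + 1558)*(-8876 + 1/(-20494*39539)) = 13500*(-8876 - 1/20494*1/39539) = 13500*(-8876 - 1/810312266) = 13500*(-7192331673017/810312266) = -48548238792864750/405156133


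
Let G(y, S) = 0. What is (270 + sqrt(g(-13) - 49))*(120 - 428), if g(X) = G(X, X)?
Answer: -83160 - 2156*I ≈ -83160.0 - 2156.0*I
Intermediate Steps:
g(X) = 0
(270 + sqrt(g(-13) - 49))*(120 - 428) = (270 + sqrt(0 - 49))*(120 - 428) = (270 + sqrt(-49))*(-308) = (270 + 7*I)*(-308) = -83160 - 2156*I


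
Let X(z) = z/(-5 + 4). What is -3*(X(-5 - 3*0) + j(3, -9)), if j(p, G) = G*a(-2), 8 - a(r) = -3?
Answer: 282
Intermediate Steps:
a(r) = 11 (a(r) = 8 - 1*(-3) = 8 + 3 = 11)
X(z) = -z (X(z) = z/(-1) = z*(-1) = -z)
j(p, G) = 11*G (j(p, G) = G*11 = 11*G)
-3*(X(-5 - 3*0) + j(3, -9)) = -3*(-(-5 - 3*0) + 11*(-9)) = -3*(-(-5 + 0) - 99) = -3*(-1*(-5) - 99) = -3*(5 - 99) = -3*(-94) = 282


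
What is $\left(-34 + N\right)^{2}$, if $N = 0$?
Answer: $1156$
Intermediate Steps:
$\left(-34 + N\right)^{2} = \left(-34 + 0\right)^{2} = \left(-34\right)^{2} = 1156$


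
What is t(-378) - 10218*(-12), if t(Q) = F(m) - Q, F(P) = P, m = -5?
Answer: 122989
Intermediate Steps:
t(Q) = -5 - Q
t(-378) - 10218*(-12) = (-5 - 1*(-378)) - 10218*(-12) = (-5 + 378) - 1*(-122616) = 373 + 122616 = 122989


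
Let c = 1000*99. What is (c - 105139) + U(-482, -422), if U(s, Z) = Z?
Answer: -6561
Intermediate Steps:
c = 99000
(c - 105139) + U(-482, -422) = (99000 - 105139) - 422 = -6139 - 422 = -6561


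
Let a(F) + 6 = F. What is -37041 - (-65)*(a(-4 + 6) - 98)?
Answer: -43671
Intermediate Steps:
a(F) = -6 + F
-37041 - (-65)*(a(-4 + 6) - 98) = -37041 - (-65)*((-6 + (-4 + 6)) - 98) = -37041 - (-65)*((-6 + 2) - 98) = -37041 - (-65)*(-4 - 98) = -37041 - (-65)*(-102) = -37041 - 1*6630 = -37041 - 6630 = -43671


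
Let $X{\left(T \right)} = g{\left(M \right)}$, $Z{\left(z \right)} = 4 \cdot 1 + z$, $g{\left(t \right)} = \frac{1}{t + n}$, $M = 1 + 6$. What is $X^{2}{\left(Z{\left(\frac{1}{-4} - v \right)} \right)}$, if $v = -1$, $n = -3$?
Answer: $\frac{1}{16} \approx 0.0625$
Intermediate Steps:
$M = 7$
$g{\left(t \right)} = \frac{1}{-3 + t}$ ($g{\left(t \right)} = \frac{1}{t - 3} = \frac{1}{-3 + t}$)
$Z{\left(z \right)} = 4 + z$
$X{\left(T \right)} = \frac{1}{4}$ ($X{\left(T \right)} = \frac{1}{-3 + 7} = \frac{1}{4}$)
$X^{2}{\left(Z{\left(\frac{1}{-4} - v \right)} \right)} = \left(\frac{1}{4}\right)^{2} = \frac{1}{16}$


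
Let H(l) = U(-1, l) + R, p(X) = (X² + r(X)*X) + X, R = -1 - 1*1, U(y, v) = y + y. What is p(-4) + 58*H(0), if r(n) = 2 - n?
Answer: -244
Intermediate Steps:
U(y, v) = 2*y
R = -2 (R = -1 - 1 = -2)
p(X) = X + X² + X*(2 - X) (p(X) = (X² + (2 - X)*X) + X = (X² + X*(2 - X)) + X = X + X² + X*(2 - X))
H(l) = -4 (H(l) = 2*(-1) - 2 = -2 - 2 = -4)
p(-4) + 58*H(0) = 3*(-4) + 58*(-4) = -12 - 232 = -244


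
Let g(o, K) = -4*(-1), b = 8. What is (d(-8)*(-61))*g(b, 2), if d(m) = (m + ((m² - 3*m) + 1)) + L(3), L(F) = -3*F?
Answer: -17568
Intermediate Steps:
d(m) = -8 + m² - 2*m (d(m) = (m + ((m² - 3*m) + 1)) - 3*3 = (m + (1 + m² - 3*m)) - 9 = (1 + m² - 2*m) - 9 = -8 + m² - 2*m)
g(o, K) = 4
(d(-8)*(-61))*g(b, 2) = ((-8 + (-8)² - 2*(-8))*(-61))*4 = ((-8 + 64 + 16)*(-61))*4 = (72*(-61))*4 = -4392*4 = -17568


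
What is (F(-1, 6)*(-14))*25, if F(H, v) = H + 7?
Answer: -2100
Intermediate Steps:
F(H, v) = 7 + H
(F(-1, 6)*(-14))*25 = ((7 - 1)*(-14))*25 = (6*(-14))*25 = -84*25 = -2100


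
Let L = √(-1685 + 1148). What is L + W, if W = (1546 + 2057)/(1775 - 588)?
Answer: 3603/1187 + I*√537 ≈ 3.0354 + 23.173*I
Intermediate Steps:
L = I*√537 (L = √(-537) = I*√537 ≈ 23.173*I)
W = 3603/1187 ≈ 3.0354
L + W = I*√537 + 3603/1187 = 3603/1187 + I*√537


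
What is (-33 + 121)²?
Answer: 7744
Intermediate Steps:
(-33 + 121)² = 88² = 7744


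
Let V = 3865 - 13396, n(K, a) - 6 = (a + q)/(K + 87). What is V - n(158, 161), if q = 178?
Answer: -2336904/245 ≈ -9538.4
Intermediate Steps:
n(K, a) = 6 + (178 + a)/(87 + K) (n(K, a) = 6 + (a + 178)/(K + 87) = 6 + (178 + a)/(87 + K))
V = -9531
V - n(158, 161) = -9531 - (700 + 161 + 6*158)/(87 + 158) = -9531 - (700 + 161 + 948)/245 = -9531 - 1809/245 = -2336904/245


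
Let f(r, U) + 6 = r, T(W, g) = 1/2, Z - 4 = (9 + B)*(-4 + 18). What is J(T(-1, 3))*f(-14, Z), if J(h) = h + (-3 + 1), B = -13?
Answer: 30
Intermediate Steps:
Z = -52 (Z = 4 + (9 - 13)*(-4 + 18) = 4 - 4*14 = 4 - 56 = -52)
T(W, g) = ½
J(h) = -2 + h (J(h) = h - 2 = -2 + h)
f(r, U) = -6 + r
J(T(-1, 3))*f(-14, Z) = (-2 + ½)*(-6 - 14) = -3/2*(-20) = 30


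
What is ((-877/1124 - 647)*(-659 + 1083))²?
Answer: 5956618107556900/78961 ≈ 7.5437e+10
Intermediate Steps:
((-877/1124 - 647)*(-659 + 1083))² = ((-877*1/1124 - 647)*424)² = ((-877/1124 - 647)*424)² = (-728105/1124*424)² = (-77179130/281)² = 5956618107556900/78961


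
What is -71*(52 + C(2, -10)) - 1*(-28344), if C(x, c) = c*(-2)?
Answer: 23232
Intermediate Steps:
C(x, c) = -2*c
-71*(52 + C(2, -10)) - 1*(-28344) = -71*(52 - 2*(-10)) - 1*(-28344) = -71*(52 + 20) + 28344 = -71*72 + 28344 = -5112 + 28344 = 23232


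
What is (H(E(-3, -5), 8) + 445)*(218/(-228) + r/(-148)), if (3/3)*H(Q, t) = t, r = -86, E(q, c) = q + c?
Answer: -119441/703 ≈ -169.90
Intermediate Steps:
E(q, c) = c + q
H(Q, t) = t
(H(E(-3, -5), 8) + 445)*(218/(-228) + r/(-148)) = (8 + 445)*(218/(-228) - 86/(-148)) = 453*(218*(-1/228) - 86*(-1/148)) = 453*(-109/114 + 43/74) = 453*(-791/2109) = -119441/703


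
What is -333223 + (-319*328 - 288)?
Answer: -438143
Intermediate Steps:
-333223 + (-319*328 - 288) = -333223 + (-104632 - 288) = -333223 - 104920 = -438143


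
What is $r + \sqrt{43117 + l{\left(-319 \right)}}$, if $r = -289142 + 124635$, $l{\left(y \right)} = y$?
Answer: $-164507 + \sqrt{42798} \approx -1.643 \cdot 10^{5}$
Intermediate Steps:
$r = -164507$
$r + \sqrt{43117 + l{\left(-319 \right)}} = -164507 + \sqrt{43117 - 319} = -164507 + \sqrt{42798}$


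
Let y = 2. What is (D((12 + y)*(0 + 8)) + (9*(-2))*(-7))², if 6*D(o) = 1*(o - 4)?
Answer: 20736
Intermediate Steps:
D(o) = -⅔ + o/6 (D(o) = (1*(o - 4))/6 = (1*(-4 + o))/6 = (-4 + o)/6 = -⅔ + o/6)
(D((12 + y)*(0 + 8)) + (9*(-2))*(-7))² = ((-⅔ + ((12 + 2)*(0 + 8))/6) + (9*(-2))*(-7))² = ((-⅔ + (14*8)/6) - 18*(-7))² = ((-⅔ + (⅙)*112) + 126)² = ((-⅔ + 56/3) + 126)² = (18 + 126)² = 144² = 20736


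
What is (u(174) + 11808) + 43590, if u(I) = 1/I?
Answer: 9639253/174 ≈ 55398.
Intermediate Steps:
(u(174) + 11808) + 43590 = (1/174 + 11808) + 43590 = 2054593/174 + 43590 = 9639253/174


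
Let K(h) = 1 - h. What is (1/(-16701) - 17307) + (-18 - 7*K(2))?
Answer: -289227919/16701 ≈ -17318.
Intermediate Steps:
(1/(-16701) - 17307) + (-18 - 7*K(2)) = (1/(-16701) - 17307) + (-18 - 7*(1 - 1*2)) = (-1/16701 - 17307) + (-18 - 7*(1 - 2)) = -289044208/16701 + (-18 - 7*(-1)) = -289044208/16701 + (-18 + 7) = -289044208/16701 - 11 = -289227919/16701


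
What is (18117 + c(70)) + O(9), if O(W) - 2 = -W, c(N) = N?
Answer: 18180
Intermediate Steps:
O(W) = 2 - W
(18117 + c(70)) + O(9) = (18117 + 70) + (2 - 1*9) = 18187 + (2 - 9) = 18187 - 7 = 18180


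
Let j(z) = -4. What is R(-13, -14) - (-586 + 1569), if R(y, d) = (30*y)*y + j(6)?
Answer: 4083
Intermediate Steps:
R(y, d) = -4 + 30*y**2 (R(y, d) = (30*y)*y - 4 = 30*y**2 - 4 = -4 + 30*y**2)
R(-13, -14) - (-586 + 1569) = (-4 + 30*(-13)**2) - (-586 + 1569) = (-4 + 30*169) - 1*983 = (-4 + 5070) - 983 = 5066 - 983 = 4083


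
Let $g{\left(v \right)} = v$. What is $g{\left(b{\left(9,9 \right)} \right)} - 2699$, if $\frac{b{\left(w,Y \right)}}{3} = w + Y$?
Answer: $-2645$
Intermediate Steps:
$b{\left(w,Y \right)} = 3 Y + 3 w$ ($b{\left(w,Y \right)} = 3 \left(w + Y\right) = 3 \left(Y + w\right) = 3 Y + 3 w$)
$g{\left(b{\left(9,9 \right)} \right)} - 2699 = \left(3 \cdot 9 + 3 \cdot 9\right) - 2699 = \left(27 + 27\right) - 2699 = 54 - 2699 = -2645$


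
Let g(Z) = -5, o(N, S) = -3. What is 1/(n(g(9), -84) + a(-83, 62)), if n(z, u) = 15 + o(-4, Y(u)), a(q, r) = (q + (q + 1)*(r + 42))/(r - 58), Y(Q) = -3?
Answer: -4/8563 ≈ -0.00046713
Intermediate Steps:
a(q, r) = (q + (1 + q)*(42 + r))/(-58 + r)
n(z, u) = 12 (n(z, u) = 15 - 3 = 12)
1/(n(g(9), -84) + a(-83, 62)) = 1/(12 + (42 + 62 + 43*(-83) - 83*62)/(-58 + 62)) = 1/(12 + (42 + 62 - 3569 - 5146)/4) = 1/(12 + (1/4)*(-8611)) = 1/(12 - 8611/4) = 1/(-8563/4) = -4/8563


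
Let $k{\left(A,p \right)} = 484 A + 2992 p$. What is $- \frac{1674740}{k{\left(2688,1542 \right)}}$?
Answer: $- \frac{418685}{1478664} \approx -0.28315$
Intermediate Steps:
$- \frac{1674740}{k{\left(2688,1542 \right)}} = - \frac{1674740}{484 \cdot 2688 + 2992 \cdot 1542} = - \frac{1674740}{1300992 + 4613664} = - \frac{1674740}{5914656} = \left(-1674740\right) \frac{1}{5914656} = - \frac{418685}{1478664}$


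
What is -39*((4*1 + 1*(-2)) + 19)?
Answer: -819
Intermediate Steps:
-39*((4*1 + 1*(-2)) + 19) = -39*((4 - 2) + 19) = -39*(2 + 19) = -39*21 = -819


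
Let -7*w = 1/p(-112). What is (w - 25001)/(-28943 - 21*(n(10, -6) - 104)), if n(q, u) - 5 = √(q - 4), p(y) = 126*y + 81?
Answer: 32982587837312/35440222045725 - 1227761608*√6/1687629621225 ≈ 0.92887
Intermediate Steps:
p(y) = 81 + 126*y
n(q, u) = 5 + √(-4 + q) (n(q, u) = 5 + √(q - 4) = 5 + √(-4 + q))
w = 1/98217 (w = -1/(7*(81 + 126*(-112))) = -1/(7*(81 - 14112)) = -⅐/(-14031) = -⅐*(-1/14031) = 1/98217 ≈ 1.0182e-5)
(w - 25001)/(-28943 - 21*(n(10, -6) - 104)) = (1/98217 - 25001)/(-28943 - 21*((5 + √(-4 + 10)) - 104)) = -2455523216/(98217*(-28943 - 21*((5 + √6) - 104))) = -2455523216/(98217*(-28943 - 21*(-99 + √6))) = -2455523216/(98217*(-28943 + (2079 - 21*√6))) = -2455523216/(98217*(-26864 - 21*√6))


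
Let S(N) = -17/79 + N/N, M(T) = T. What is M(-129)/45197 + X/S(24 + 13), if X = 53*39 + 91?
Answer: 3852633478/1401107 ≈ 2749.7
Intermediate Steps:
X = 2158 (X = 2067 + 91 = 2158)
S(N) = 62/79 (S(N) = -17*1/79 + 1 = -17/79 + 1 = 62/79)
M(-129)/45197 + X/S(24 + 13) = -129/45197 + 2158/(62/79) = -129*1/45197 + 2158*(79/62) = -129/45197 + 85241/31 = 3852633478/1401107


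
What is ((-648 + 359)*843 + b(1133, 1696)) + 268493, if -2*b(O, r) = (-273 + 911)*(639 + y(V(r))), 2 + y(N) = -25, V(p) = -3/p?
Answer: -170362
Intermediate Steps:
y(N) = -27 (y(N) = -2 - 25 = -27)
b(O, r) = -195228 (b(O, r) = -(-273 + 911)*(639 - 27)/2 = -319*612 = -½*390456 = -195228)
((-648 + 359)*843 + b(1133, 1696)) + 268493 = ((-648 + 359)*843 - 195228) + 268493 = (-289*843 - 195228) + 268493 = (-243627 - 195228) + 268493 = -438855 + 268493 = -170362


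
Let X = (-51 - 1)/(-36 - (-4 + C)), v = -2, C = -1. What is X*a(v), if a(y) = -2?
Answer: -104/31 ≈ -3.3548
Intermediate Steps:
X = 52/31 (X = (-51 - 1)/(-36 - (-4 - 1)) = -52/(-36 - 1*(-5)) = -52/(-36 + 5) = -52/(-31) = -52*(-1/31) = 52/31 ≈ 1.6774)
X*a(v) = (52/31)*(-2) = -104/31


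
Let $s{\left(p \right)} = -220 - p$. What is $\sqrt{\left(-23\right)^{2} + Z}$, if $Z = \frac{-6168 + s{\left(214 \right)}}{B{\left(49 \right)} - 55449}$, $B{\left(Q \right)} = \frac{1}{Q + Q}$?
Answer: $\frac{5 \sqrt{624960874003341}}{5434001} \approx 23.003$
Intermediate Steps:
$B{\left(Q \right)} = \frac{1}{2 Q}$
$Z = \frac{646996}{5434001}$ ($Z = \frac{-6168 - 434}{\frac{1}{2 \cdot 49} - 55449} = \frac{-6168 - 434}{\frac{1}{2} \cdot \frac{1}{49} - 55449} = \frac{-6168 - 434}{\frac{1}{98} - 55449} = - \frac{6602}{- \frac{5434001}{98}} = \left(-6602\right) \left(- \frac{98}{5434001}\right) = \frac{646996}{5434001} \approx 0.11906$)
$\sqrt{\left(-23\right)^{2} + Z} = \sqrt{\left(-23\right)^{2} + \frac{646996}{5434001}} = \sqrt{529 + \frac{646996}{5434001}} = \sqrt{\frac{2875233525}{5434001}} = \frac{5 \sqrt{624960874003341}}{5434001}$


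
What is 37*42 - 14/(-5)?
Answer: 7784/5 ≈ 1556.8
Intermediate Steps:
37*42 - 14/(-5) = 1554 - 14*(-1/5) = 1554 + 14/5 = 7784/5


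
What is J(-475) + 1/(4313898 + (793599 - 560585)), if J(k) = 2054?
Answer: 9339357249/4546912 ≈ 2054.0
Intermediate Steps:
J(-475) + 1/(4313898 + (793599 - 560585)) = 2054 + 1/(4313898 + (793599 - 560585)) = 2054 + 1/(4313898 + 233014) = 2054 + 1/4546912 = 9339357249/4546912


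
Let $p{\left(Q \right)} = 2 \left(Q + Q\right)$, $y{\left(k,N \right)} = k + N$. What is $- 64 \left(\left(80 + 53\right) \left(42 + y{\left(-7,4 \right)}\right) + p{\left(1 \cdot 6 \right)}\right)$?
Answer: $-333504$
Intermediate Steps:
$y{\left(k,N \right)} = N + k$
$p{\left(Q \right)} = 4 Q$ ($p{\left(Q \right)} = 2 \cdot 2 Q = 4 Q$)
$- 64 \left(\left(80 + 53\right) \left(42 + y{\left(-7,4 \right)}\right) + p{\left(1 \cdot 6 \right)}\right) = - 64 \left(\left(80 + 53\right) \left(42 + \left(4 - 7\right)\right) + 4 \cdot 1 \cdot 6\right) = - 64 \left(133 \left(42 - 3\right) + 4 \cdot 6\right) = - 64 \left(133 \cdot 39 + 24\right) = - 64 \left(5187 + 24\right) = \left(-64\right) 5211 = -333504$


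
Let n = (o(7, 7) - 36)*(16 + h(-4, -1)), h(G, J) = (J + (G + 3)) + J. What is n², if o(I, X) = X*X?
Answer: 28561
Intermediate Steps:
o(I, X) = X²
h(G, J) = 3 + G + 2*J (h(G, J) = (J + (3 + G)) + J = (3 + G + J) + J = 3 + G + 2*J)
n = 169 (n = (7² - 36)*(16 + (3 - 4 + 2*(-1))) = (49 - 36)*(16 + (3 - 4 - 2)) = 13*(16 - 3) = 13*13 = 169)
n² = 169² = 28561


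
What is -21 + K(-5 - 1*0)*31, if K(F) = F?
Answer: -176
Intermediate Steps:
-21 + K(-5 - 1*0)*31 = -21 + (-5 - 1*0)*31 = -21 + (-5 + 0)*31 = -21 - 5*31 = -21 - 155 = -176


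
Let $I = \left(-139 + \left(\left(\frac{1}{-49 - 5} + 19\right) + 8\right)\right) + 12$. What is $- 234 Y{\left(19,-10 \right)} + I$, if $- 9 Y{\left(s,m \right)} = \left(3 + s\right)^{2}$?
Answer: $\frac{674135}{54} \approx 12484.0$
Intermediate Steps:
$Y{\left(s,m \right)} = - \frac{\left(3 + s\right)^{2}}{9}$
$I = - \frac{5401}{54}$ ($I = \left(-139 + \left(\left(\frac{1}{-54} + 19\right) + 8\right)\right) + 12 = \left(-139 + \left(\left(- \frac{1}{54} + 19\right) + 8\right)\right) + 12 = \left(-139 + \left(\frac{1025}{54} + 8\right)\right) + 12 = \left(-139 + \frac{1457}{54}\right) + 12 = - \frac{6049}{54} + 12 = - \frac{5401}{54} \approx -100.02$)
$- 234 Y{\left(19,-10 \right)} + I = - 234 \left(- \frac{\left(3 + 19\right)^{2}}{9}\right) - \frac{5401}{54} = - 234 \left(- \frac{22^{2}}{9}\right) - \frac{5401}{54} = - 234 \left(\left(- \frac{1}{9}\right) 484\right) - \frac{5401}{54} = \left(-234\right) \left(- \frac{484}{9}\right) - \frac{5401}{54} = 12584 - \frac{5401}{54} = \frac{674135}{54}$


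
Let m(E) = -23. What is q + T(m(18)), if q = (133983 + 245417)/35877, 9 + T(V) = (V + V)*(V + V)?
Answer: 75972239/35877 ≈ 2117.6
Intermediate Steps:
T(V) = -9 + 4*V² (T(V) = -9 + (V + V)*(V + V) = -9 + (2*V)*(2*V) = -9 + 4*V²)
q = 379400/35877 (q = 379400*(1/35877) = 379400/35877 ≈ 10.575)
q + T(m(18)) = 379400/35877 + (-9 + 4*(-23)²) = 379400/35877 + (-9 + 4*529) = 379400/35877 + (-9 + 2116) = 379400/35877 + 2107 = 75972239/35877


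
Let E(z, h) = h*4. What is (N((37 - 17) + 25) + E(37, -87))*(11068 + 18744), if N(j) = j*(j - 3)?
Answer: 45970104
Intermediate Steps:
N(j) = j*(-3 + j)
E(z, h) = 4*h
(N((37 - 17) + 25) + E(37, -87))*(11068 + 18744) = (((37 - 17) + 25)*(-3 + ((37 - 17) + 25)) + 4*(-87))*(11068 + 18744) = ((20 + 25)*(-3 + (20 + 25)) - 348)*29812 = (45*(-3 + 45) - 348)*29812 = (45*42 - 348)*29812 = (1890 - 348)*29812 = 1542*29812 = 45970104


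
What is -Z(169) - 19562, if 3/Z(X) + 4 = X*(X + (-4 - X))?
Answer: -13302157/680 ≈ -19562.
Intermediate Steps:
Z(X) = 3/(-4 - 4*X) (Z(X) = 3/(-4 + X*(X + (-4 - X))) = 3/(-4 + X*(-4)) = 3/(-4 - 4*X))
-Z(169) - 19562 = -(-3)/(4 + 4*169) - 19562 = -(-3)/(4 + 676) - 19562 = -(-3)/680 - 19562 = -1*(-3/680) - 19562 = 3/680 - 19562 = -13302157/680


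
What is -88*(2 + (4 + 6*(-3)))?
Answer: 1056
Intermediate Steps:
-88*(2 + (4 + 6*(-3))) = -88*(2 + (4 - 18)) = -88*(2 - 14) = -88*(-12) = 1056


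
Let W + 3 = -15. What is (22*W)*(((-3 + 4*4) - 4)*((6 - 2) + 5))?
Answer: -32076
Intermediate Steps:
W = -18 (W = -3 - 15 = -18)
(22*W)*(((-3 + 4*4) - 4)*((6 - 2) + 5)) = (22*(-18))*(((-3 + 4*4) - 4)*((6 - 2) + 5)) = -396*((-3 + 16) - 4)*(4 + 5) = -396*(13 - 4)*9 = -3564*9 = -396*81 = -32076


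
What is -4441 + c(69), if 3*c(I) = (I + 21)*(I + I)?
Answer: -301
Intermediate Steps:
c(I) = 2*I*(21 + I)/3 (c(I) = ((I + 21)*(I + I))/3 = ((21 + I)*(2*I))/3 = (2*I*(21 + I))/3 = 2*I*(21 + I)/3)
-4441 + c(69) = -4441 + (2/3)*69*(21 + 69) = -4441 + (2/3)*69*90 = -4441 + 4140 = -301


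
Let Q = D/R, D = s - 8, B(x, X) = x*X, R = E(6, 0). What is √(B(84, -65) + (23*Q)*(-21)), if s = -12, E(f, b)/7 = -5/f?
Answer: 2*I*√1779 ≈ 84.356*I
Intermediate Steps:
E(f, b) = -35/f (E(f, b) = 7*(-5/f) = -35/f)
R = -35/6 ≈ -5.8333
B(x, X) = X*x
D = -20 (D = -12 - 8 = -20)
Q = 24/7 (Q = -20/(-35/6) = -20*(-6/35) = 24/7 ≈ 3.4286)
√(B(84, -65) + (23*Q)*(-21)) = √(-65*84 + (23*(24/7))*(-21)) = √(-5460 + (552/7)*(-21)) = √(-5460 - 1656) = √(-7116) = 2*I*√1779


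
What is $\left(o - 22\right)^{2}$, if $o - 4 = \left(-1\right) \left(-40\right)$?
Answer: $484$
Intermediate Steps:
$o = 44$ ($o = 4 - -40 = 4 + 40 = 44$)
$\left(o - 22\right)^{2} = \left(44 - 22\right)^{2} = 22^{2} = 484$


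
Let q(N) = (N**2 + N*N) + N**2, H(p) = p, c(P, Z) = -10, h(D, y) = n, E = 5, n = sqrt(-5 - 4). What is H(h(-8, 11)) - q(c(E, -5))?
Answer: -300 + 3*I ≈ -300.0 + 3.0*I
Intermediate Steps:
n = 3*I (n = sqrt(-9) = 3*I ≈ 3.0*I)
h(D, y) = 3*I
q(N) = 3*N**2 (q(N) = (N**2 + N**2) + N**2 = 2*N**2 + N**2 = 3*N**2)
H(h(-8, 11)) - q(c(E, -5)) = 3*I - 3*(-10)**2 = 3*I - 3*100 = 3*I - 1*300 = 3*I - 300 = -300 + 3*I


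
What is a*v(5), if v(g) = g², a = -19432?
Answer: -485800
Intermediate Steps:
a*v(5) = -19432*5² = -19432*25 = -485800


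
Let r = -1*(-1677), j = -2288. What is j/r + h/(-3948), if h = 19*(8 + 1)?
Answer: -238969/169764 ≈ -1.4077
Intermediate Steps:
h = 171 (h = 19*9 = 171)
r = 1677
j/r + h/(-3948) = -2288/1677 + 171/(-3948) = -2288*1/1677 + 171*(-1/3948) = -176/129 - 57/1316 = -238969/169764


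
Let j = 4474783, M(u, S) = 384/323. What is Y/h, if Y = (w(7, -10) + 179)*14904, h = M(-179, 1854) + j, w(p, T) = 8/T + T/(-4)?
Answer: 4349441772/7226776465 ≈ 0.60185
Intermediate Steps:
M(u, S) = 384/323 (M(u, S) = 384*(1/323) = 384/323)
w(p, T) = 8/T - T/4 (w(p, T) = 8/T + T*(-¼) = 8/T - T/4)
h = 1445355293/323 (h = 384/323 + 4474783 = 1445355293/323 ≈ 4.4748e+6)
Y = 13465764/5 (Y = ((8/(-10) - ¼*(-10)) + 179)*14904 = ((8*(-⅒) + 5/2) + 179)*14904 = ((-⅘ + 5/2) + 179)*14904 = (17/10 + 179)*14904 = (1807/10)*14904 = 13465764/5 ≈ 2.6932e+6)
Y/h = 13465764/(5*(1445355293/323)) = (13465764/5)*(323/1445355293) = 4349441772/7226776465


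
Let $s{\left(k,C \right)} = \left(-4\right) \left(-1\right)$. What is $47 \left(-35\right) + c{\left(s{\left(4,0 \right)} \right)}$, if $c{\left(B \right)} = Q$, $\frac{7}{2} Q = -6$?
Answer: $- \frac{11527}{7} \approx -1646.7$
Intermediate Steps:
$s{\left(k,C \right)} = 4$
$Q = - \frac{12}{7}$ ($Q = \frac{2}{7} \left(-6\right) = - \frac{12}{7} \approx -1.7143$)
$c{\left(B \right)} = - \frac{12}{7}$
$47 \left(-35\right) + c{\left(s{\left(4,0 \right)} \right)} = 47 \left(-35\right) - \frac{12}{7} = -1645 - \frac{12}{7} = - \frac{11527}{7}$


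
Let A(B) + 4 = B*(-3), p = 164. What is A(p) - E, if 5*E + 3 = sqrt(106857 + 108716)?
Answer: -2477/5 - sqrt(215573)/5 ≈ -588.26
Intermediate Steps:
A(B) = -4 - 3*B (A(B) = -4 + B*(-3) = -4 - 3*B)
E = -3/5 + sqrt(215573)/5 (E = -3/5 + sqrt(106857 + 108716)/5 = -3/5 + sqrt(215573)/5 ≈ 92.260)
A(p) - E = (-4 - 3*164) - (-3/5 + sqrt(215573)/5) = (-4 - 492) + (3/5 - sqrt(215573)/5) = -496 + (3/5 - sqrt(215573)/5) = -2477/5 - sqrt(215573)/5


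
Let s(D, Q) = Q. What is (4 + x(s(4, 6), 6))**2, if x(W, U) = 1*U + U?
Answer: 256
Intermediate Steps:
x(W, U) = 2*U (x(W, U) = U + U = 2*U)
(4 + x(s(4, 6), 6))**2 = (4 + 2*6)**2 = (4 + 12)**2 = 16**2 = 256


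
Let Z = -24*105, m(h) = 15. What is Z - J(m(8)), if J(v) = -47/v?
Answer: -37753/15 ≈ -2516.9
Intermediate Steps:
Z = -2520
Z - J(m(8)) = -2520 - (-47)/15 = -2520 - 1*(-47/15) = -2520 + 47/15 = -37753/15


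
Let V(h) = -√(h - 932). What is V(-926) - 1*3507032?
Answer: -3507032 - I*√1858 ≈ -3.507e+6 - 43.105*I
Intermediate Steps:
V(h) = -√(-932 + h)
V(-926) - 1*3507032 = -√(-932 - 926) - 1*3507032 = -√(-1858) - 3507032 = -I*√1858 - 3507032 = -3507032 - I*√1858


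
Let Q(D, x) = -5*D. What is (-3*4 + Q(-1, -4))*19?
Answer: -133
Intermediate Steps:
(-3*4 + Q(-1, -4))*19 = (-3*4 - 5*(-1))*19 = (-12 + 5)*19 = -7*19 = -133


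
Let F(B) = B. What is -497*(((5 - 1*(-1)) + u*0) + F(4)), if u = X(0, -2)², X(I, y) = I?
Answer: -4970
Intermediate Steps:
u = 0 (u = 0² = 0)
-497*(((5 - 1*(-1)) + u*0) + F(4)) = -497*(((5 - 1*(-1)) + 0*0) + 4) = -497*(((5 + 1) + 0) + 4) = -497*((6 + 0) + 4) = -497*(6 + 4) = -497*10 = -4970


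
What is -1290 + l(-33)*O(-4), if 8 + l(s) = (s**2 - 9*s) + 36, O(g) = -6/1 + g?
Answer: -15430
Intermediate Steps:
O(g) = -6 + g (O(g) = -6*1 + g = -6 + g)
l(s) = 28 + s**2 - 9*s (l(s) = -8 + ((s**2 - 9*s) + 36) = -8 + (36 + s**2 - 9*s) = 28 + s**2 - 9*s)
-1290 + l(-33)*O(-4) = -1290 + (28 + (-33)**2 - 9*(-33))*(-6 - 4) = -1290 + (28 + 1089 + 297)*(-10) = -1290 + 1414*(-10) = -1290 - 14140 = -15430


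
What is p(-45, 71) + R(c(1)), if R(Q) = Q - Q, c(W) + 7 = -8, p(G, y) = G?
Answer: -45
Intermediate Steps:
c(W) = -15 (c(W) = -7 - 8 = -15)
R(Q) = 0
p(-45, 71) + R(c(1)) = -45 + 0 = -45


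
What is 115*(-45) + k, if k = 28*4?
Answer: -5063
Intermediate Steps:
k = 112
115*(-45) + k = 115*(-45) + 112 = -5175 + 112 = -5063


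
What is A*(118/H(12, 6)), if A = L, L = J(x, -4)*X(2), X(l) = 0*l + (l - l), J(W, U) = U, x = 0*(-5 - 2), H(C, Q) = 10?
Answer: 0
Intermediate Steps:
x = 0 (x = 0*(-7) = 0)
X(l) = 0 (X(l) = 0 + 0 = 0)
L = 0 (L = -4*0 = 0)
A = 0
A*(118/H(12, 6)) = 0*(118/10) = 0*(118*(⅒)) = 0*(59/5) = 0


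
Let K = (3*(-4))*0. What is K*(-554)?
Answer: 0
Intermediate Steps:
K = 0 (K = -12*0 = 0)
K*(-554) = 0*(-554) = 0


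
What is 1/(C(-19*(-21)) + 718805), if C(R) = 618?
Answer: 1/719423 ≈ 1.3900e-6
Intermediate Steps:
1/(C(-19*(-21)) + 718805) = 1/(618 + 718805) = 1/719423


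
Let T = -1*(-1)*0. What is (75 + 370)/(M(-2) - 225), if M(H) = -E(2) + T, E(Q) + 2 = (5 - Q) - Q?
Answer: -445/224 ≈ -1.9866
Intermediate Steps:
E(Q) = 3 - 2*Q (E(Q) = -2 + ((5 - Q) - Q) = -2 + (5 - 2*Q) = 3 - 2*Q)
T = 0 (T = 1*0 = 0)
M(H) = 1 (M(H) = -(3 - 2*2) + 0 = -(3 - 4) + 0 = -1*(-1) + 0 = 1 + 0 = 1)
(75 + 370)/(M(-2) - 225) = (75 + 370)/(1 - 225) = 445/(-224) = 445*(-1/224) = -445/224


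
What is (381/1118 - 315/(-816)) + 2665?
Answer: 405318431/152048 ≈ 2665.7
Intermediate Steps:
(381/1118 - 315/(-816)) + 2665 = (381*(1/1118) - 315*(-1/816)) + 2665 = (381/1118 + 105/272) + 2665 = 110511/152048 + 2665 = 405318431/152048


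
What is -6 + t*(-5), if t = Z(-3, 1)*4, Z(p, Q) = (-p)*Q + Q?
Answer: -86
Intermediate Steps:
Z(p, Q) = Q - Q*p (Z(p, Q) = -Q*p + Q = Q - Q*p)
t = 16 (t = (1*(1 - 1*(-3)))*4 = (1*(1 + 3))*4 = (1*4)*4 = 4*4 = 16)
-6 + t*(-5) = -6 + 16*(-5) = -6 - 80 = -86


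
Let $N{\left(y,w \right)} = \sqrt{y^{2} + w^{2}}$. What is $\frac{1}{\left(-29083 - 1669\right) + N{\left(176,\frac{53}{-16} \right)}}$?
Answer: $- \frac{7872512}{242087556359} - \frac{16 \sqrt{7932665}}{242087556359} \approx -3.2705 \cdot 10^{-5}$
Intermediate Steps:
$N{\left(y,w \right)} = \sqrt{w^{2} + y^{2}}$
$\frac{1}{\left(-29083 - 1669\right) + N{\left(176,\frac{53}{-16} \right)}} = \frac{1}{\left(-29083 - 1669\right) + \sqrt{\left(\frac{53}{-16}\right)^{2} + 176^{2}}} = \frac{1}{-30752 + \sqrt{\left(53 \left(- \frac{1}{16}\right)\right)^{2} + 30976}} = \frac{1}{-30752 + \sqrt{\left(- \frac{53}{16}\right)^{2} + 30976}} = \frac{1}{-30752 + \sqrt{\frac{2809}{256} + 30976}} = \frac{1}{-30752 + \sqrt{\frac{7932665}{256}}} = \frac{1}{-30752 + \frac{\sqrt{7932665}}{16}}$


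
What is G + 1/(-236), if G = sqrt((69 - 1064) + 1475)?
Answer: -1/236 + 4*sqrt(30) ≈ 21.905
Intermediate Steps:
G = 4*sqrt(30) (G = sqrt(-995 + 1475) = sqrt(480) = 4*sqrt(30) ≈ 21.909)
G + 1/(-236) = 4*sqrt(30) + 1/(-236) = 4*sqrt(30) - 1/236 = -1/236 + 4*sqrt(30)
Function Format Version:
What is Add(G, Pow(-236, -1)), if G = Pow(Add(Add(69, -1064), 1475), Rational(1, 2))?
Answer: Add(Rational(-1, 236), Mul(4, Pow(30, Rational(1, 2)))) ≈ 21.905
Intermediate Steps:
G = Mul(4, Pow(30, Rational(1, 2))) (G = Pow(Add(-995, 1475), Rational(1, 2)) = Pow(480, Rational(1, 2)) = Mul(4, Pow(30, Rational(1, 2))) ≈ 21.909)
Add(G, Pow(-236, -1)) = Add(Mul(4, Pow(30, Rational(1, 2))), Pow(-236, -1)) = Add(Mul(4, Pow(30, Rational(1, 2))), Rational(-1, 236)) = Add(Rational(-1, 236), Mul(4, Pow(30, Rational(1, 2))))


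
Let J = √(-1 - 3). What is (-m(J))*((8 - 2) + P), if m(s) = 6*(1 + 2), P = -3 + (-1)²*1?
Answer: -72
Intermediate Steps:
P = -2 (P = -3 + 1*1 = -3 + 1 = -2)
J = 2*I (J = √(-4) = 2*I ≈ 2.0*I)
m(s) = 18 (m(s) = 6*3 = 18)
(-m(J))*((8 - 2) + P) = (-1*18)*((8 - 2) - 2) = -18*(6 - 2) = -18*4 = -72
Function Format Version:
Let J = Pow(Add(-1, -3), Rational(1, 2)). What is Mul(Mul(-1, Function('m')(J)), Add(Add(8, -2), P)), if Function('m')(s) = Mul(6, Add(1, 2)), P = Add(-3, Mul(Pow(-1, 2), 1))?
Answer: -72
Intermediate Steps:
P = -2 (P = Add(-3, Mul(1, 1)) = Add(-3, 1) = -2)
J = Mul(2, I) (J = Pow(-4, Rational(1, 2)) = Mul(2, I) ≈ Mul(2.0000, I))
Function('m')(s) = 18 (Function('m')(s) = Mul(6, 3) = 18)
Mul(Mul(-1, Function('m')(J)), Add(Add(8, -2), P)) = Mul(Mul(-1, 18), Add(Add(8, -2), -2)) = Mul(-18, Add(6, -2)) = Mul(-18, 4) = -72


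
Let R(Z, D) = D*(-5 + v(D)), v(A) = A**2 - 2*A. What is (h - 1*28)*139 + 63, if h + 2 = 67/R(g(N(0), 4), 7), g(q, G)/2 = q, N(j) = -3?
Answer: -853157/210 ≈ -4062.7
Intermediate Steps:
g(q, G) = 2*q
R(Z, D) = D*(-5 + D*(-2 + D))
h = -353/210 (h = -2 + 67/((7*(-5 + 7*(-2 + 7)))) = -2 + 67/((7*(-5 + 7*5))) = -2 + 67/((7*(-5 + 35))) = -2 + 67/((7*30)) = -2 + 67/210 = -353/210 ≈ -1.6810)
(h - 1*28)*139 + 63 = (-353/210 - 1*28)*139 + 63 = (-353/210 - 28)*139 + 63 = -6233/210*139 + 63 = -866387/210 + 63 = -853157/210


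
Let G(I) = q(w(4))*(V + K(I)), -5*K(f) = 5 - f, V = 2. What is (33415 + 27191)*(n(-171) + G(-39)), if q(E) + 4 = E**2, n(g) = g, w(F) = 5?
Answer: -95090814/5 ≈ -1.9018e+7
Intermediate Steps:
q(E) = -4 + E**2
K(f) = -1 + f/5 (K(f) = -(5 - f)/5 = -1 + f/5)
G(I) = 21 + 21*I/5 (G(I) = (-4 + 5**2)*(2 + (-1 + I/5)) = (-4 + 25)*(1 + I/5) = 21*(1 + I/5) = 21 + 21*I/5)
(33415 + 27191)*(n(-171) + G(-39)) = (33415 + 27191)*(-171 + (21 + (21/5)*(-39))) = 60606*(-171 + (21 - 819/5)) = 60606*(-171 - 714/5) = 60606*(-1569/5) = -95090814/5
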